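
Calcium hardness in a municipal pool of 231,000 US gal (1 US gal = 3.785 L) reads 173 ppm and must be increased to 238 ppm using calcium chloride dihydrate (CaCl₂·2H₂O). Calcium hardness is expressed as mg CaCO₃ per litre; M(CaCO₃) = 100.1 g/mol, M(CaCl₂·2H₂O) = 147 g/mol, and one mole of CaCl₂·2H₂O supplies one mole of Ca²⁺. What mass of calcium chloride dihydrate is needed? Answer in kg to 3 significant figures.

83.5 kg

Volume: 231,000 US gal × 3.785 L/gal = 874,335 L.
Hardness to add: (238 − 173) = 65 mg/L as CaCO₃ × 874,335 L = 56,830 g as CaCO₃.
Moles of Ca²⁺ (1 mol Ca²⁺ ≡ 1 mol CaCO₃): 56,830 / 100.1 g/mol = 567.8 mol.
Mass of CaCl₂·2H₂O: 567.8 × 147 = 83,460 g.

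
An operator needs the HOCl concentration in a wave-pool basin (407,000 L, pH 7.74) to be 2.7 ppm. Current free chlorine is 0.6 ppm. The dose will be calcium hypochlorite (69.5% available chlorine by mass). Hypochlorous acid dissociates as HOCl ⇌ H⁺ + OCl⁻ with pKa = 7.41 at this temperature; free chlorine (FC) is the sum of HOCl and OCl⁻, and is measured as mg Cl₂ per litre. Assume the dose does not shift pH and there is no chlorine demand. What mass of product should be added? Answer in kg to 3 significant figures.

4.61 kg

[OCl⁻]/[HOCl] = 10^(pH − pKa) = 10^(7.74 − 7.41) = 2.138; fraction as HOCl = 1/(1 + 2.138) = 0.3187.
Free chlorine required for 2.7 ppm HOCl: 2.7 / 0.3187 = 8.472 ppm.
FC to add: 8.472 − 0.6 = 7.872 mg/L as Cl₂.
Cl₂ equivalent: 7.872 mg/L × 407,000 L = 3204 g.
Product at 69.5% available Cl: 3204 / 0.695 = 4610 g.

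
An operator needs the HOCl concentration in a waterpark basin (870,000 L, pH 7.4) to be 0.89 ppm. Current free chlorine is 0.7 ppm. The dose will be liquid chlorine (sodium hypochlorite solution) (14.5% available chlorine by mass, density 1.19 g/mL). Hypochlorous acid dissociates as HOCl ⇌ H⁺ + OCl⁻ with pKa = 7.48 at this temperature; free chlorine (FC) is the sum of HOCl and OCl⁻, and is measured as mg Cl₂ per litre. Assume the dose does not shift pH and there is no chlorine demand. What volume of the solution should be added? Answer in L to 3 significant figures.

4.69 L

[OCl⁻]/[HOCl] = 10^(pH − pKa) = 10^(7.4 − 7.48) = 0.8318; fraction as HOCl = 1/(1 + 0.8318) = 0.5459.
Free chlorine required for 0.89 ppm HOCl: 0.89 / 0.5459 = 1.63 ppm.
FC to add: 1.63 − 0.7 = 0.9303 mg/L as Cl₂.
Cl₂ equivalent: 0.9303 mg/L × 870,000 L = 809.3 g.
Product at 14.5% available Cl: 809.3 / 0.145 = 5582 g.
Volume: 5582 g ÷ 1.19 g/mL = 4690 mL.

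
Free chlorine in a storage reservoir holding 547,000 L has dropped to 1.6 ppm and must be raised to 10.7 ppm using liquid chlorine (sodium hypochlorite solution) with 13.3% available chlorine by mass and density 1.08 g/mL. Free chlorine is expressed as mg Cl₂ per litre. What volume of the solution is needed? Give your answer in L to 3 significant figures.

Chlorine deficit: 10.7 − 1.6 = 9.1 ppm = 9.1 mg/L as Cl₂.
Cl₂ equivalent needed: 9.1 mg/L × 547,000 L = 4,978,000 mg = 4978 g.
Product at 13.3% available chlorine: 4978 / 0.133 = 37,430 g.
Volume at density 1.08 g/mL: 37,430 g ÷ 1.08 g/mL = 34,650 mL.

34.7 L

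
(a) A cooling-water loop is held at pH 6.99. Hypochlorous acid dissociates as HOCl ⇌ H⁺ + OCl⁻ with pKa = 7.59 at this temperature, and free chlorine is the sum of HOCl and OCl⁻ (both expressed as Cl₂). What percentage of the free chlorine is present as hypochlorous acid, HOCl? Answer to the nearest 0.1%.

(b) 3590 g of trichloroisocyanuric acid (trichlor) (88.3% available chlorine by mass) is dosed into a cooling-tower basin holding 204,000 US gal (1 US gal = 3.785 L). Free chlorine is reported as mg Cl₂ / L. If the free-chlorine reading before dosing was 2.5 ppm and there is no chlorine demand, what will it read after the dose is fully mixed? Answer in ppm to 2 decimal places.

(a) [OCl⁻]/[HOCl] = 10^(pH − pKa) = 10^(6.99 − 7.59) = 10^-0.60 = 0.2512.
(a) Fraction as HOCl = 1 / (1 + 0.2512) = 0.7992.

(b) Volume: 204,000 US gal × 3.785 L/gal = 772,140 L.
(b) Available chlorine delivered: 3590 g × 0.883 = 3170 g as Cl₂.
(b) Concentration rise: 3170 g / 772,140 L = 4.105 mg/L = 4.11 ppm.
(b) Final FC: 2.5 + 4.11 = 6.61 ppm.

(a) 79.9%; (b) 6.61 ppm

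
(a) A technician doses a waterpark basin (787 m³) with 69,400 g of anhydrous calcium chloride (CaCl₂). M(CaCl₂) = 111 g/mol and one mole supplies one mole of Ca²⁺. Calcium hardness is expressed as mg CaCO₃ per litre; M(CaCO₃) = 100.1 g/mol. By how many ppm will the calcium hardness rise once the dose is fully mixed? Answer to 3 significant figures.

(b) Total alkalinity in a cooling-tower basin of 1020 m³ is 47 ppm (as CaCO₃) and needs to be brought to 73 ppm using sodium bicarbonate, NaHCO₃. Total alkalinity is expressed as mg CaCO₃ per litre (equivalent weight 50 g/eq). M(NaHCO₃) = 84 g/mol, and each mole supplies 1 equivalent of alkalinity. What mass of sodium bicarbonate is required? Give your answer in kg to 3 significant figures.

(a) Volume: 787 m³ = 787,000 L.
(a) Moles of Ca²⁺: 69,400 g ÷ 111 g/mol = 625.2 mol.
(a) As CaCO₃: 625.2 mol × 100.1 g/mol = 62,590 g.
(a) Rise: 62,590 g / 787,000 L × 1000 = 79.52 mg/L.

(b) Volume: 1020 m³ = 1,020,000 L.
(b) Alkalinity to add: (73 − 47) = 26 mg/L as CaCO₃ × 1,020,000 L = 26,520 g as CaCO₃.
(b) Equivalents: 26,520 g ÷ 50 g/eq = 530.4 eq.
(b) NaHCO₃ supplies 1 eq per mole → 530.4 mol.
(b) Mass: 530.4 mol × 84 g/mol = 44,550 g.

(a) 79.5 ppm; (b) 44.6 kg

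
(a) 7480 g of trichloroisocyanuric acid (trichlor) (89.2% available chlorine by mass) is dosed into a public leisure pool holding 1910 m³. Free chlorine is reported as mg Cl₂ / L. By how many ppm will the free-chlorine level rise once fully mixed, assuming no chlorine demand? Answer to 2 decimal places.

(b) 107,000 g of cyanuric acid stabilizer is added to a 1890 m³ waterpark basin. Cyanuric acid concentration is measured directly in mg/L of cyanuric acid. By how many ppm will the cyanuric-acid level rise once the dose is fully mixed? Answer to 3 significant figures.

(a) 3.49 ppm; (b) 56.6 ppm

(a) Volume: 1910 m³ = 1,910,000 L.
(a) Available chlorine delivered: 7480 g × 0.892 = 6672 g as Cl₂.
(a) Concentration rise: 6672 g / 1,910,000 L = 3.493 mg/L = 3.49 ppm.

(b) Volume: 1890 m³ = 1,890,000 L.
(b) Rise: 107,000 g / 1,890,000 L × 1000 = 56.61 mg/L.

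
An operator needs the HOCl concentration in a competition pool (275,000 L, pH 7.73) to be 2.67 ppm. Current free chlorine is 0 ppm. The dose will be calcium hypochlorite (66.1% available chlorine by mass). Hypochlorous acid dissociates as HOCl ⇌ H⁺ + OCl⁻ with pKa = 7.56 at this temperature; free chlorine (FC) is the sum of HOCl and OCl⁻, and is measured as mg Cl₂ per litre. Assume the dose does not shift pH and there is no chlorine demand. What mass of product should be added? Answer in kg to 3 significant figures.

2.75 kg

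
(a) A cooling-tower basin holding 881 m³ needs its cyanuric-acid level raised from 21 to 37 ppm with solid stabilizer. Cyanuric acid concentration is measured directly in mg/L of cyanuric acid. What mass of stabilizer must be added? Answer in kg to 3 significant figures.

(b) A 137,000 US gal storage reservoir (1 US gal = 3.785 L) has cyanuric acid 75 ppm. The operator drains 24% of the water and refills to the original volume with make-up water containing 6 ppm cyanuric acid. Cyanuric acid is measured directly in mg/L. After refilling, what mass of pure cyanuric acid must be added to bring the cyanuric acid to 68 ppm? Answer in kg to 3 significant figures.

(a) Volume: 881 m³ = 881,000 L.
(a) CYA to add: (37 − 21) = 16 mg/L × 881,000 L = 14,100 g cyanuric acid.

(b) Volume: 137,000 US gal × 3.785 L/gal = 518,545 L.
(b) After draining 24% and refilling: 75 × 0.76 + 6 × 0.24 = 58.44 ppm.
(b) Deficit to target: 68 − 58.44 = 9.56 mg/L.
(b) Mass: 9.56 mg/L × 518,545 L = 4957 g cyanuric acid.

(a) 14.1 kg; (b) 4.96 kg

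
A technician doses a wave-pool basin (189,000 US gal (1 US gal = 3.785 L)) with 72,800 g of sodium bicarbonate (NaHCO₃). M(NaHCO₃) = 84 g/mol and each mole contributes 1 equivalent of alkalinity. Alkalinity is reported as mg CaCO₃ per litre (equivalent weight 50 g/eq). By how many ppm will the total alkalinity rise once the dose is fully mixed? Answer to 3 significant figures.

Volume: 189,000 US gal × 3.785 L/gal = 715,365 L.
Moles of NaHCO₃: 72,800 g ÷ 84 g/mol = 866.7 mol → 866.7 eq of alkalinity.
As CaCO₃: 866.7 eq × 50 g/eq = 43,330 g.
Rise: 43,330 g / 715,365 L × 1000 = 60.58 mg/L.

60.6 ppm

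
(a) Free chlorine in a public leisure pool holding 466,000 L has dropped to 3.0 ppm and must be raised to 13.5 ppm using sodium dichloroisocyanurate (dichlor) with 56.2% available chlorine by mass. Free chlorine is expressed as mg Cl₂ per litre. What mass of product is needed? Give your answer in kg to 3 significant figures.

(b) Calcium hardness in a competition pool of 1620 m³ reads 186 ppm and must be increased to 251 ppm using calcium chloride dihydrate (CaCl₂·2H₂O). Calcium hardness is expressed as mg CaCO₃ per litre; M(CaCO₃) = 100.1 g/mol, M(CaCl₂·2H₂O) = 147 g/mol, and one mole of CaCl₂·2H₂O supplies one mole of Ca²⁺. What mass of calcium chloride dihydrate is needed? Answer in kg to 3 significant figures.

(a) Chlorine deficit: 13.5 − 3.0 = 10.5 ppm = 10.5 mg/L as Cl₂.
(a) Cl₂ equivalent needed: 10.5 mg/L × 466,000 L = 4,893,000 mg = 4893 g.
(a) Product at 56.2% available chlorine: 4893 / 0.562 = 8706 g.

(b) Volume: 1620 m³ = 1,620,000 L.
(b) Hardness to add: (251 − 186) = 65 mg/L as CaCO₃ × 1,620,000 L = 105,300 g as CaCO₃.
(b) Moles of Ca²⁺ (1 mol Ca²⁺ ≡ 1 mol CaCO₃): 105,300 / 100.1 g/mol = 1052 mol.
(b) Mass of CaCl₂·2H₂O: 1052 × 147 = 154,600 g.

(a) 8.71 kg; (b) 155 kg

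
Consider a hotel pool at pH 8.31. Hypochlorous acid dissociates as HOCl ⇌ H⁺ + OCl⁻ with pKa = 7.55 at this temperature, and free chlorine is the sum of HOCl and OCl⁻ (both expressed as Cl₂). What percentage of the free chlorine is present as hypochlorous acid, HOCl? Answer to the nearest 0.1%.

14.8%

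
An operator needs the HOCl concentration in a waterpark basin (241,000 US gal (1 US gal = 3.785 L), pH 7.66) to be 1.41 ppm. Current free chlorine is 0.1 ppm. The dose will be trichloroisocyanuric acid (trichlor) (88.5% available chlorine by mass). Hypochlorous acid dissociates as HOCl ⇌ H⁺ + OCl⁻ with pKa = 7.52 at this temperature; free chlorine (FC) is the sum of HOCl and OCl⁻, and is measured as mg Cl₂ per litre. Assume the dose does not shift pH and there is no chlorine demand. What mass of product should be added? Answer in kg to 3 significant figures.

Volume: 241,000 US gal × 3.785 L/gal = 912,185 L.
[OCl⁻]/[HOCl] = 10^(pH − pKa) = 10^(7.66 − 7.52) = 1.38; fraction as HOCl = 1/(1 + 1.38) = 0.4201.
Free chlorine required for 1.41 ppm HOCl: 1.41 / 0.4201 = 3.356 ppm.
FC to add: 3.356 − 0.1 = 3.256 mg/L as Cl₂.
Cl₂ equivalent: 3.256 mg/L × 912,185 L = 2970 g.
Product at 88.5% available Cl: 2970 / 0.885 = 3356 g.

3.36 kg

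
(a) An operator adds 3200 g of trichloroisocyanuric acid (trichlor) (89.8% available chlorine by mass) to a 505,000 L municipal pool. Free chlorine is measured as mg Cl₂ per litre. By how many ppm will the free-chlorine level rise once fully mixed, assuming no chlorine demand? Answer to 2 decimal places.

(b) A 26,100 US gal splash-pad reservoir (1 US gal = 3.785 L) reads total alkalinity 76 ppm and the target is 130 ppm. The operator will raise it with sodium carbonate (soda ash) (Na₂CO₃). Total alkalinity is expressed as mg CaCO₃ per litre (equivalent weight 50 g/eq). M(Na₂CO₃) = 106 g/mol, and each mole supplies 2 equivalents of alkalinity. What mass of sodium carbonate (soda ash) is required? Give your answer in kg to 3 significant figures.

(a) 5.69 ppm; (b) 5.65 kg

(a) Available chlorine delivered: 3200 g × 0.898 = 2874 g as Cl₂.
(a) Concentration rise: 2874 g / 505,000 L = 5.69 mg/L = 5.69 ppm.

(b) Volume: 26,100 US gal × 3.785 L/gal = 98,788 L.
(b) Alkalinity to add: (130 − 76) = 54 mg/L as CaCO₃ × 98,788 L = 5335 g as CaCO₃.
(b) Equivalents: 5335 g ÷ 50 g/eq = 106.7 eq.
(b) Each mole of Na₂CO₃ supplies 2 eq, so 106.7 / 2 = 53.35 mol.
(b) Mass: 53.35 mol × 106 g/mol = 5655 g.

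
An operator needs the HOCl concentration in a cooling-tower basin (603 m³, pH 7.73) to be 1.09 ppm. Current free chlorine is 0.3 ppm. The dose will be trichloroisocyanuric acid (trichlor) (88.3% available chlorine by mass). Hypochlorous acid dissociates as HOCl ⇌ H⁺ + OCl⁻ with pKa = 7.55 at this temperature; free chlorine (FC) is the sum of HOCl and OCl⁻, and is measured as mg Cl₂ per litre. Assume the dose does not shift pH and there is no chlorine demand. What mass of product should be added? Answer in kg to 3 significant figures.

1.67 kg

Volume: 603 m³ = 603,000 L.
[OCl⁻]/[HOCl] = 10^(pH − pKa) = 10^(7.73 − 7.55) = 1.514; fraction as HOCl = 1/(1 + 1.514) = 0.3978.
Free chlorine required for 1.09 ppm HOCl: 1.09 / 0.3978 = 2.74 ppm.
FC to add: 2.74 − 0.3 = 2.44 mg/L as Cl₂.
Cl₂ equivalent: 2.44 mg/L × 603,000 L = 1471 g.
Product at 88.3% available Cl: 1471 / 0.883 = 1666 g.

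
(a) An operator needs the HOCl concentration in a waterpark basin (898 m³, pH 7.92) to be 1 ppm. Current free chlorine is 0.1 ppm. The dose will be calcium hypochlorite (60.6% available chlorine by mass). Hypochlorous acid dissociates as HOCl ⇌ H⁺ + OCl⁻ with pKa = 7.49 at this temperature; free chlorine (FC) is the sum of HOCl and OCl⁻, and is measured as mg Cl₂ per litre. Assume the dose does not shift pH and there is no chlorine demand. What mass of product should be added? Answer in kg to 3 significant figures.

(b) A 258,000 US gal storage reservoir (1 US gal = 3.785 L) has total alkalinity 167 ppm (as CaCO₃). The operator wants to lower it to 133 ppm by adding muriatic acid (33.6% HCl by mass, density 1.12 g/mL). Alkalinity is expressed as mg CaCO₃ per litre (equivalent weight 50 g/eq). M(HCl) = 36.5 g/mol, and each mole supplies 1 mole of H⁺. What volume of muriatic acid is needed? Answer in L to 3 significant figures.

(a) 5.32 kg; (b) 64.4 L

(a) Volume: 898 m³ = 898,000 L.
(a) [OCl⁻]/[HOCl] = 10^(pH − pKa) = 10^(7.92 − 7.49) = 2.692; fraction as HOCl = 1/(1 + 2.692) = 0.2709.
(a) Free chlorine required for 1 ppm HOCl: 1 / 0.2709 = 3.692 ppm.
(a) FC to add: 3.692 − 0.1 = 3.592 mg/L as Cl₂.
(a) Cl₂ equivalent: 3.592 mg/L × 898,000 L = 3225 g.
(a) Product at 60.6% available Cl: 3225 / 0.606 = 5322 g.

(b) Volume: 258,000 US gal × 3.785 L/gal = 976,530 L.
(b) Alkalinity to neutralize: (167 − 133) = 34 mg/L as CaCO₃ × 976,530 L = 33,200 g as CaCO₃.
(b) Equivalents of H⁺ required: 33,200 ÷ 50 g/eq = 664 eq = 664 mol HCl.
(b) Mass of HCl: 664 × 36.5 = 24,240 g.
(b) Mass of 33.6% solution: 24,240 / 0.336 = 72,140 g.
(b) Volume: 72,140 g ÷ 1.12 g/mL = 64,410 mL.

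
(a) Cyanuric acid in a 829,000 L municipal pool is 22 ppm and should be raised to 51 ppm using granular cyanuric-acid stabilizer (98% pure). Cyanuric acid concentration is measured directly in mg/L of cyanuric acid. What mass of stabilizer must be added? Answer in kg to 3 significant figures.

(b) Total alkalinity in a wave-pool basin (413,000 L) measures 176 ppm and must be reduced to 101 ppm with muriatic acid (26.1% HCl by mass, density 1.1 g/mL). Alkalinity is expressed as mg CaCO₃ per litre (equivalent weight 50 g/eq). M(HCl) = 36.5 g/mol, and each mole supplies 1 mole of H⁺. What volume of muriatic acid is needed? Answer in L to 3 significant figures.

(a) 24.5 kg; (b) 78.8 L

(a) CYA to add: (51 − 22) = 29 mg/L × 829,000 L = 24,040 g cyanuric acid.
(a) At 98% purity: 24,040 / 0.98 = 24,530 g product.

(b) Alkalinity to neutralize: (176 − 101) = 75 mg/L as CaCO₃ × 413,000 L = 30,980 g as CaCO₃.
(b) Equivalents of H⁺ required: 30,980 ÷ 50 g/eq = 619.5 eq = 619.5 mol HCl.
(b) Mass of HCl: 619.5 × 36.5 = 22,610 g.
(b) Mass of 26.1% solution: 22,610 / 0.261 = 86,640 g.
(b) Volume: 86,640 g ÷ 1.1 g/mL = 78,760 mL.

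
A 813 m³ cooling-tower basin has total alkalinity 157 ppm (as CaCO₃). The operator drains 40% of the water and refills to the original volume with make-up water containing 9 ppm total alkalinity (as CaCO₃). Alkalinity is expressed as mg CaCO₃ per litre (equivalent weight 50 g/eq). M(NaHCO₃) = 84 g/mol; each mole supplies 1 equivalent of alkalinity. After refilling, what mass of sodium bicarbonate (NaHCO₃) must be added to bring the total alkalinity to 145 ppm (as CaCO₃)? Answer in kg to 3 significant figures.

64.5 kg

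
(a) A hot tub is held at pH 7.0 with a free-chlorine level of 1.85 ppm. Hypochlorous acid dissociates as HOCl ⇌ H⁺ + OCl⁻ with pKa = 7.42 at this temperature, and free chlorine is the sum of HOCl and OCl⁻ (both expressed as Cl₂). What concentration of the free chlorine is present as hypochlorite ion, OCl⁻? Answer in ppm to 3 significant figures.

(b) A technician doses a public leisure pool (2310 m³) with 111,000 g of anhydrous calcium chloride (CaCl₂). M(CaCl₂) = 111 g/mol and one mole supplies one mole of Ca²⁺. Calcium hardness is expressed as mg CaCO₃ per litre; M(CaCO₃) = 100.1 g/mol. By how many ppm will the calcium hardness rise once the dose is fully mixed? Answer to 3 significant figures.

(a) [OCl⁻]/[HOCl] = 10^(pH − pKa) = 10^(7.0 − 7.42) = 10^-0.42 = 0.3802.
(a) Fraction as HOCl = 1 / (1 + 0.3802) = 0.7245.
(a) OCl⁻ = (1 − 0.7245) × 1.85 ppm = 0.5096 ppm.

(b) Volume: 2310 m³ = 2,310,000 L.
(b) Moles of Ca²⁺: 111,000 g ÷ 111 g/mol = 1000 mol.
(b) As CaCO₃: 1000 mol × 100.1 g/mol = 100,100 g.
(b) Rise: 100,100 g / 2,310,000 L × 1000 = 43.33 mg/L.

(a) 0.510 ppm; (b) 43.3 ppm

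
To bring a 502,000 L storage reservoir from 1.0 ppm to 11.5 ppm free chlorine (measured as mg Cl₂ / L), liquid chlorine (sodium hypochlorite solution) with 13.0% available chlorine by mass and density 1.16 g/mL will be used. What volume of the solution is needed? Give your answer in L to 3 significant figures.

Chlorine deficit: 11.5 − 1.0 = 10.5 ppm = 10.5 mg/L as Cl₂.
Cl₂ equivalent needed: 10.5 mg/L × 502,000 L = 5,271,000 mg = 5271 g.
Product at 13.0% available chlorine: 5271 / 0.13 = 40,550 g.
Volume at density 1.16 g/mL: 40,550 g ÷ 1.16 g/mL = 34,950 mL.

35.0 L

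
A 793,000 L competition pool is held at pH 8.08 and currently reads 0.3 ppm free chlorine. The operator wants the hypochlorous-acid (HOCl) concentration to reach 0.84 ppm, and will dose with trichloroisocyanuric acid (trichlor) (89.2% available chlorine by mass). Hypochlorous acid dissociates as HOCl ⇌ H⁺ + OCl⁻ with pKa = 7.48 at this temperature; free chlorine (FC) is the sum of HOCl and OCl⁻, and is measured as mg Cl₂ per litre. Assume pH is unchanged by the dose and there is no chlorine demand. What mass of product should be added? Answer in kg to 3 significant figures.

3.45 kg

[OCl⁻]/[HOCl] = 10^(pH − pKa) = 10^(8.08 − 7.48) = 3.981; fraction as HOCl = 1/(1 + 3.981) = 0.2008.
Free chlorine required for 0.84 ppm HOCl: 0.84 / 0.2008 = 4.184 ppm.
FC to add: 4.184 − 0.3 = 3.884 mg/L as Cl₂.
Cl₂ equivalent: 3.884 mg/L × 793,000 L = 3080 g.
Product at 89.2% available Cl: 3080 / 0.892 = 3453 g.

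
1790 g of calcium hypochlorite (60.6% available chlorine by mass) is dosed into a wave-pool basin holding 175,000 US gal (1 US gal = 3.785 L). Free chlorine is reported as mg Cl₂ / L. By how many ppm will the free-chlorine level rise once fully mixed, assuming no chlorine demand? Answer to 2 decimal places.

1.64 ppm

Volume: 175,000 US gal × 3.785 L/gal = 662,375 L.
Available chlorine delivered: 1790 g × 0.606 = 1085 g as Cl₂.
Concentration rise: 1085 g / 662,375 L = 1.638 mg/L = 1.64 ppm.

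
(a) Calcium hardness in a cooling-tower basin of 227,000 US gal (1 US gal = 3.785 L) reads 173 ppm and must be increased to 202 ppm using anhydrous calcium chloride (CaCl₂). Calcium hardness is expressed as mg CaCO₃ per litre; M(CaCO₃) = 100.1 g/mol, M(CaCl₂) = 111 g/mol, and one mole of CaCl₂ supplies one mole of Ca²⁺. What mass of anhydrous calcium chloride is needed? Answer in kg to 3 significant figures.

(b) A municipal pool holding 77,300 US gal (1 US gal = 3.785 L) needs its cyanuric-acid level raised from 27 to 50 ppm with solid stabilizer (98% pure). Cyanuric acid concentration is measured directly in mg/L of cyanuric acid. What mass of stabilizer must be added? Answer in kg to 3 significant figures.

(a) Volume: 227,000 US gal × 3.785 L/gal = 859,195 L.
(a) Hardness to add: (202 − 173) = 29 mg/L as CaCO₃ × 859,195 L = 24,920 g as CaCO₃.
(a) Moles of Ca²⁺ (1 mol Ca²⁺ ≡ 1 mol CaCO₃): 24,920 / 100.1 g/mol = 248.9 mol.
(a) Mass of CaCl₂: 248.9 × 111 = 27,630 g.

(b) Volume: 77,300 US gal × 3.785 L/gal = 292,580 L.
(b) CYA to add: (50 − 27) = 23 mg/L × 292,580 L = 6729 g cyanuric acid.
(b) At 98% purity: 6729 / 0.98 = 6867 g product.

(a) 27.6 kg; (b) 6.87 kg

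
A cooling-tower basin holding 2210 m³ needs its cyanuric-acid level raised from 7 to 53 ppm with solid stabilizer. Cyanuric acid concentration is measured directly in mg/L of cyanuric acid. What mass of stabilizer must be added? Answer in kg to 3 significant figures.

102 kg

Volume: 2210 m³ = 2,210,000 L.
CYA to add: (53 − 7) = 46 mg/L × 2,210,000 L = 101,700 g cyanuric acid.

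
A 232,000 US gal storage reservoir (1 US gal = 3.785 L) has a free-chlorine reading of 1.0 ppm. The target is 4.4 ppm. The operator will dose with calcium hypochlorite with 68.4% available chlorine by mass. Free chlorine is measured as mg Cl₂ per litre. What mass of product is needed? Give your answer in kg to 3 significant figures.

Volume: 232,000 US gal × 3.785 L/gal = 878,120 L.
Chlorine deficit: 4.4 − 1.0 = 3.4 ppm = 3.4 mg/L as Cl₂.
Cl₂ equivalent needed: 3.4 mg/L × 878,120 L = 2,986,000 mg = 2986 g.
Product at 68.4% available chlorine: 2986 / 0.684 = 4365 g.

4.36 kg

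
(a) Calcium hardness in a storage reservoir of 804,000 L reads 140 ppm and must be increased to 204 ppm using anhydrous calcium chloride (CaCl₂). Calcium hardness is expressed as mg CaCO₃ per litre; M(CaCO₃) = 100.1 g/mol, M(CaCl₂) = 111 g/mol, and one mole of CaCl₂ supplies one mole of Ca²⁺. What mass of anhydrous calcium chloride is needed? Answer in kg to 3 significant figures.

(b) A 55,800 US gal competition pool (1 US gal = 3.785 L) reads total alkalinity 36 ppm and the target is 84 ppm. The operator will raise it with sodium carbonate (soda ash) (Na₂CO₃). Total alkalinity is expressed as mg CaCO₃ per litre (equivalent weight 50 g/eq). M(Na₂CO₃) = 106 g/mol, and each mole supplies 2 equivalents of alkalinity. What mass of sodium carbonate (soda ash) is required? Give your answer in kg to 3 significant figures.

(a) Hardness to add: (204 − 140) = 64 mg/L as CaCO₃ × 804,000 L = 51,460 g as CaCO₃.
(a) Moles of Ca²⁺ (1 mol Ca²⁺ ≡ 1 mol CaCO₃): 51,460 / 100.1 g/mol = 514 mol.
(a) Mass of CaCl₂: 514 × 111 = 57,060 g.

(b) Volume: 55,800 US gal × 3.785 L/gal = 211,203 L.
(b) Alkalinity to add: (84 − 36) = 48 mg/L as CaCO₃ × 211,203 L = 10,140 g as CaCO₃.
(b) Equivalents: 10,140 g ÷ 50 g/eq = 202.8 eq.
(b) Each mole of Na₂CO₃ supplies 2 eq, so 202.8 / 2 = 101.4 mol.
(b) Mass: 101.4 mol × 106 g/mol = 10,750 g.

(a) 57.1 kg; (b) 10.7 kg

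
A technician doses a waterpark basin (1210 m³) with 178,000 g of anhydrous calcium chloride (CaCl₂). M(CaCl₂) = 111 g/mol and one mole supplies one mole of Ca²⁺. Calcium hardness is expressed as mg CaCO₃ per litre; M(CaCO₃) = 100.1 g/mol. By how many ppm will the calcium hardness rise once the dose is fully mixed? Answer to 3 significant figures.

Volume: 1210 m³ = 1,210,000 L.
Moles of Ca²⁺: 178,000 g ÷ 111 g/mol = 1604 mol.
As CaCO₃: 1604 mol × 100.1 g/mol = 160,500 g.
Rise: 160,500 g / 1,210,000 L × 1000 = 132.7 mg/L.

133 ppm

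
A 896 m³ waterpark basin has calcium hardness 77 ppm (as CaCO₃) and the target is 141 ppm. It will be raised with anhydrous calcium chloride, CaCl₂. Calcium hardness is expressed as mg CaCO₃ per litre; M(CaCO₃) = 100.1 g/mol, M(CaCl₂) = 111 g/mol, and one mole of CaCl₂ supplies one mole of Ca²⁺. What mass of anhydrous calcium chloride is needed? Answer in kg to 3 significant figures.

63.6 kg

Volume: 896 m³ = 896,000 L.
Hardness to add: (141 − 77) = 64 mg/L as CaCO₃ × 896,000 L = 57,340 g as CaCO₃.
Moles of Ca²⁺ (1 mol Ca²⁺ ≡ 1 mol CaCO₃): 57,340 / 100.1 g/mol = 572.9 mol.
Mass of CaCl₂: 572.9 × 111 = 63,590 g.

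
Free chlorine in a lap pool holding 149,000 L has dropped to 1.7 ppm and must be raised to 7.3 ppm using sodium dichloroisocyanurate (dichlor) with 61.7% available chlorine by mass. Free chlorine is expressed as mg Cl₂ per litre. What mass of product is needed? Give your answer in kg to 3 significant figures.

Chlorine deficit: 7.3 − 1.7 = 5.6 ppm = 5.6 mg/L as Cl₂.
Cl₂ equivalent needed: 5.6 mg/L × 149,000 L = 834,400 mg = 834.4 g.
Product at 61.7% available chlorine: 834.4 / 0.617 = 1352 g.

1.35 kg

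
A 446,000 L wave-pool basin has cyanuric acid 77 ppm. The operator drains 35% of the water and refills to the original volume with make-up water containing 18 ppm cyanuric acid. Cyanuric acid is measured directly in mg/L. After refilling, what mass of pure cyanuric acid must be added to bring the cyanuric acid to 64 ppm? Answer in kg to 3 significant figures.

After draining 35% and refilling: 77 × 0.65 + 18 × 0.35 = 56.35 ppm.
Deficit to target: 64 − 56.35 = 7.65 mg/L.
Mass: 7.65 mg/L × 446,000 L = 3412 g cyanuric acid.

3.41 kg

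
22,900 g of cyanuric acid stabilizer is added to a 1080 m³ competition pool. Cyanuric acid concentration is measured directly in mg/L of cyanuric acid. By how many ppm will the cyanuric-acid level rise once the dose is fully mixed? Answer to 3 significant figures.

21.2 ppm

Volume: 1080 m³ = 1,080,000 L.
Rise: 22,900 g / 1,080,000 L × 1000 = 21.2 mg/L.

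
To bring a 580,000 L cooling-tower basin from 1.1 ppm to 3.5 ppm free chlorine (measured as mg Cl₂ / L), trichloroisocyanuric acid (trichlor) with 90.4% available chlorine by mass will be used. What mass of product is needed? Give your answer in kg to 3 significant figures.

1.54 kg

Chlorine deficit: 3.5 − 1.1 = 2.4 ppm = 2.4 mg/L as Cl₂.
Cl₂ equivalent needed: 2.4 mg/L × 580,000 L = 1,392,000 mg = 1392 g.
Product at 90.4% available chlorine: 1392 / 0.904 = 1540 g.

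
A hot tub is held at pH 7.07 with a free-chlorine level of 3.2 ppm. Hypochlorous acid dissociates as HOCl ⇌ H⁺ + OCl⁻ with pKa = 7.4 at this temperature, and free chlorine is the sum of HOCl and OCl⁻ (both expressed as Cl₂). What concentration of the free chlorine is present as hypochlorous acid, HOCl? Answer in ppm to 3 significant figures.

[OCl⁻]/[HOCl] = 10^(pH − pKa) = 10^(7.07 − 7.4) = 10^-0.33 = 0.4677.
Fraction as HOCl = 1 / (1 + 0.4677) = 0.6813.
HOCl = 0.6813 × 3.2 ppm = 2.18 ppm.

2.18 ppm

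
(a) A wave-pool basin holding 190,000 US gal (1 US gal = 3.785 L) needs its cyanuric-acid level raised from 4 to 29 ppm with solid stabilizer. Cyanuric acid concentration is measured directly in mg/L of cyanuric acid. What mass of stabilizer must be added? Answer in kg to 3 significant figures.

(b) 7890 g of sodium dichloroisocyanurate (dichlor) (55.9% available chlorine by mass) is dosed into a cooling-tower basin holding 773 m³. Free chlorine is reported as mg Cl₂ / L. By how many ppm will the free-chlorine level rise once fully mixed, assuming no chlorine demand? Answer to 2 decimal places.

(a) 18.0 kg; (b) 5.71 ppm

(a) Volume: 190,000 US gal × 3.785 L/gal = 719,150 L.
(a) CYA to add: (29 − 4) = 25 mg/L × 719,150 L = 17,980 g cyanuric acid.

(b) Volume: 773 m³ = 773,000 L.
(b) Available chlorine delivered: 7890 g × 0.559 = 4411 g as Cl₂.
(b) Concentration rise: 4411 g / 773,000 L = 5.706 mg/L = 5.71 ppm.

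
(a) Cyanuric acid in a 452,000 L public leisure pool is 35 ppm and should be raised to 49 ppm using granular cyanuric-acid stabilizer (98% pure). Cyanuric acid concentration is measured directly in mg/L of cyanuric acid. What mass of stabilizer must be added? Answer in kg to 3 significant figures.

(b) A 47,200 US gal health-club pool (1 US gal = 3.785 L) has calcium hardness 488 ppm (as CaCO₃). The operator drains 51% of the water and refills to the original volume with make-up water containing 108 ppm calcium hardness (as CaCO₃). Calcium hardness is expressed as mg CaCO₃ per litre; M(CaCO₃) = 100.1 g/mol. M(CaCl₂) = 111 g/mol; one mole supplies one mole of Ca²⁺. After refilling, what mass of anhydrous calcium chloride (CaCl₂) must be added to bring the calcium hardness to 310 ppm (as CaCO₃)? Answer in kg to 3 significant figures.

(a) 6.46 kg; (b) 3.13 kg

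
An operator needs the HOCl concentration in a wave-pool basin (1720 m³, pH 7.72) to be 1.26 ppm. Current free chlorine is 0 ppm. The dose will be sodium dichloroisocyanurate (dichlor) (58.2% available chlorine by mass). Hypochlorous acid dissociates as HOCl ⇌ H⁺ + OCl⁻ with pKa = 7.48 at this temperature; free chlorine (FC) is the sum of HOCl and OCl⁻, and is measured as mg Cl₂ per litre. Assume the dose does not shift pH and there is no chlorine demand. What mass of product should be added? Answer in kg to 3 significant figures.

10.2 kg

Volume: 1720 m³ = 1,720,000 L.
[OCl⁻]/[HOCl] = 10^(pH − pKa) = 10^(7.72 − 7.48) = 1.738; fraction as HOCl = 1/(1 + 1.738) = 0.3653.
Free chlorine required for 1.26 ppm HOCl: 1.26 / 0.3653 = 3.45 ppm.
FC to add: 3.45 − 0 = 3.45 mg/L as Cl₂.
Cl₂ equivalent: 3.45 mg/L × 1,720,000 L = 5933 g.
Product at 58.2% available Cl: 5933 / 0.582 = 10,190 g.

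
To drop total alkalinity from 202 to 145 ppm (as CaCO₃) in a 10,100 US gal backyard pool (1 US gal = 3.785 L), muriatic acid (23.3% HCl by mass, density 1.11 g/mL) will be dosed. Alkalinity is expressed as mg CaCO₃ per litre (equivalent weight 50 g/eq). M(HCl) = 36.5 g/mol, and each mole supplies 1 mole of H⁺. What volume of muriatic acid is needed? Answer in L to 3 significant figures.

6.15 L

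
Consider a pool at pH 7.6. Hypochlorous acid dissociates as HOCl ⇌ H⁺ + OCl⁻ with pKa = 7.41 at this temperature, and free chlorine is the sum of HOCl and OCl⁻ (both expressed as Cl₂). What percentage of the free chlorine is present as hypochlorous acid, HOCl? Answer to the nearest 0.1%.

[OCl⁻]/[HOCl] = 10^(pH − pKa) = 10^(7.6 − 7.41) = 10^0.19 = 1.549.
Fraction as HOCl = 1 / (1 + 1.549) = 0.3923.

39.2%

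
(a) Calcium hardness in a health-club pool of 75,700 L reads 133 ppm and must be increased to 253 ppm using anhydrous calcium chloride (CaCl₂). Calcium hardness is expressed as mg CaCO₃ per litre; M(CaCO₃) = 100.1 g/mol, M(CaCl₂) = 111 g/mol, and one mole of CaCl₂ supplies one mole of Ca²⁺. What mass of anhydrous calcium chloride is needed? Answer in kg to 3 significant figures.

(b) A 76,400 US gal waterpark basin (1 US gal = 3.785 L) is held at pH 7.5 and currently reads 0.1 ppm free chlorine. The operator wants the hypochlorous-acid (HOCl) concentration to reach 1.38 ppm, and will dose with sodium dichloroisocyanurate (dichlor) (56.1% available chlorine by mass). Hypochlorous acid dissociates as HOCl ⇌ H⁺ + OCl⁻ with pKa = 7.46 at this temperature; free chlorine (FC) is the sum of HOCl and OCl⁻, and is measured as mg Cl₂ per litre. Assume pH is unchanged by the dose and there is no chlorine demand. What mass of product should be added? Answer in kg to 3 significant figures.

(a) 10.1 kg; (b) 1.44 kg

(a) Hardness to add: (253 − 133) = 120 mg/L as CaCO₃ × 75,700 L = 9084 g as CaCO₃.
(a) Moles of Ca²⁺ (1 mol Ca²⁺ ≡ 1 mol CaCO₃): 9084 / 100.1 g/mol = 90.75 mol.
(a) Mass of CaCl₂: 90.75 × 111 = 10,070 g.

(b) Volume: 76,400 US gal × 3.785 L/gal = 289,174 L.
(b) [OCl⁻]/[HOCl] = 10^(pH − pKa) = 10^(7.5 − 7.46) = 1.096; fraction as HOCl = 1/(1 + 1.096) = 0.477.
(b) Free chlorine required for 1.38 ppm HOCl: 1.38 / 0.477 = 2.893 ppm.
(b) FC to add: 2.893 − 0.1 = 2.793 mg/L as Cl₂.
(b) Cl₂ equivalent: 2.793 mg/L × 289,174 L = 807.7 g.
(b) Product at 56.1% available Cl: 807.7 / 0.561 = 1440 g.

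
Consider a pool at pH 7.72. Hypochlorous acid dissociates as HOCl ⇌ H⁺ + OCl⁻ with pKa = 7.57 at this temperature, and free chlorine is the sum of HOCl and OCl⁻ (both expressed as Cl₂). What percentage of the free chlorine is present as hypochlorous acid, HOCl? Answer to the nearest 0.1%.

[OCl⁻]/[HOCl] = 10^(pH − pKa) = 10^(7.72 − 7.57) = 10^0.15 = 1.413.
Fraction as HOCl = 1 / (1 + 1.413) = 0.4145.

41.5%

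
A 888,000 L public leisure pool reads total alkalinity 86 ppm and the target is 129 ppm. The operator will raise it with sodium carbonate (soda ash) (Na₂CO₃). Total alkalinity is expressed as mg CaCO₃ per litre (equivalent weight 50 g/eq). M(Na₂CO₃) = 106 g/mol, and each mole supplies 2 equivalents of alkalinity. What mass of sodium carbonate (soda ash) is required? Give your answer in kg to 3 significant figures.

40.5 kg

Alkalinity to add: (129 − 86) = 43 mg/L as CaCO₃ × 888,000 L = 38,180 g as CaCO₃.
Equivalents: 38,180 g ÷ 50 g/eq = 763.7 eq.
Each mole of Na₂CO₃ supplies 2 eq, so 763.7 / 2 = 381.8 mol.
Mass: 381.8 mol × 106 g/mol = 40,480 g.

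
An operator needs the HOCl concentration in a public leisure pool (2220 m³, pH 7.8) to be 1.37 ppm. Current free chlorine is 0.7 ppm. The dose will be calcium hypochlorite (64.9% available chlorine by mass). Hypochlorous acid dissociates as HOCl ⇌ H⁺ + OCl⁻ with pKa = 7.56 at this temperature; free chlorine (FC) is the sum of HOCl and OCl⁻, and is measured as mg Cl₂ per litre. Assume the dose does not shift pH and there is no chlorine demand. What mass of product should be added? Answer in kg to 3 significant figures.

10.4 kg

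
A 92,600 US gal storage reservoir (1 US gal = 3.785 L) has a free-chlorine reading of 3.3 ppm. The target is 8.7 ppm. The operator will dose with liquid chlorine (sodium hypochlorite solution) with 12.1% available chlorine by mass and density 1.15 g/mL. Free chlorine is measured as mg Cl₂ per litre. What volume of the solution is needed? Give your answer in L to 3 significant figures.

Volume: 92,600 US gal × 3.785 L/gal = 350,491 L.
Chlorine deficit: 8.7 − 3.3 = 5.4 ppm = 5.4 mg/L as Cl₂.
Cl₂ equivalent needed: 5.4 mg/L × 350,491 L = 1,893,000 mg = 1893 g.
Product at 12.1% available chlorine: 1893 / 0.121 = 15,640 g.
Volume at density 1.15 g/mL: 15,640 g ÷ 1.15 g/mL = 13,600 mL.

13.6 L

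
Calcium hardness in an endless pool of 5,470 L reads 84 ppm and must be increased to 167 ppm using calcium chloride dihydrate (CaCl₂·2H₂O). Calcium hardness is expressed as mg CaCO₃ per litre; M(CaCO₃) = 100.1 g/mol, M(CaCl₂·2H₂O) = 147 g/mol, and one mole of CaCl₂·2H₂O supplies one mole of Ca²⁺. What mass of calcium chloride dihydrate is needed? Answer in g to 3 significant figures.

Hardness to add: (167 − 84) = 83 mg/L as CaCO₃ × 5,470 L = 454 g as CaCO₃.
Moles of Ca²⁺ (1 mol Ca²⁺ ≡ 1 mol CaCO₃): 454 / 100.1 g/mol = 4.536 mol.
Mass of CaCl₂·2H₂O: 4.536 × 147 = 666.7 g.

667 g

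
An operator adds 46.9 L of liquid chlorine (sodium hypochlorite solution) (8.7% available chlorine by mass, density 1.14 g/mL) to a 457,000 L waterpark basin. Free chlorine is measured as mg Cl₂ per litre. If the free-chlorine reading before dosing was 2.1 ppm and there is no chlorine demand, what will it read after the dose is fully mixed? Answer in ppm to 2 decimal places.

Mass of solution: 46.9 L × 1000 mL/L × 1.14 g/mL = 53,470 g.
Available chlorine delivered: 53,470 g × 0.087 = 4652 g as Cl₂.
Concentration rise: 4652 g / 457,000 L = 10.18 mg/L = 10.18 ppm.
Final FC: 2.1 + 10.18 = 12.28 ppm.

12.28 ppm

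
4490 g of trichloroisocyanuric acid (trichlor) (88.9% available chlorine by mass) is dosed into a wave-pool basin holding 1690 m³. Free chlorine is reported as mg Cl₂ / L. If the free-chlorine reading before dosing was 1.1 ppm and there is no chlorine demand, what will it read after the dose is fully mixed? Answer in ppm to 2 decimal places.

Volume: 1690 m³ = 1,690,000 L.
Available chlorine delivered: 4490 g × 0.889 = 3992 g as Cl₂.
Concentration rise: 3992 g / 1,690,000 L = 2.362 mg/L = 2.36 ppm.
Final FC: 1.1 + 2.36 = 3.46 ppm.

3.46 ppm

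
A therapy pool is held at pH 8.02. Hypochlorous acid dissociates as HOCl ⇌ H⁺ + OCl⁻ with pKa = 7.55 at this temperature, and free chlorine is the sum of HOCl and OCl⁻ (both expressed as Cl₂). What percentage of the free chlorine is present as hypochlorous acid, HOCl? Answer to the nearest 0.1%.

[OCl⁻]/[HOCl] = 10^(pH − pKa) = 10^(8.02 − 7.55) = 10^0.47 = 2.951.
Fraction as HOCl = 1 / (1 + 2.951) = 0.2531.

25.3%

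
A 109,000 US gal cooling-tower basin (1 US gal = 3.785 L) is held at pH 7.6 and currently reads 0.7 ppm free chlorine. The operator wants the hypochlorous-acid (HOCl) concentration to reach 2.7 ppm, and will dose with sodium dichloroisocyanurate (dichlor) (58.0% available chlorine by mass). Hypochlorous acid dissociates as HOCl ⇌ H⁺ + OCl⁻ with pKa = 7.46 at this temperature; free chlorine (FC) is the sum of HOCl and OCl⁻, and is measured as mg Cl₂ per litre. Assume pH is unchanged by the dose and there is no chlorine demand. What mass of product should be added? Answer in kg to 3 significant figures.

Volume: 109,000 US gal × 3.785 L/gal = 412,565 L.
[OCl⁻]/[HOCl] = 10^(pH − pKa) = 10^(7.6 − 7.46) = 1.38; fraction as HOCl = 1/(1 + 1.38) = 0.4201.
Free chlorine required for 2.7 ppm HOCl: 2.7 / 0.4201 = 6.427 ppm.
FC to add: 6.427 − 0.7 = 5.727 mg/L as Cl₂.
Cl₂ equivalent: 5.727 mg/L × 412,565 L = 2363 g.
Product at 58.0% available Cl: 2363 / 0.58 = 4074 g.

4.07 kg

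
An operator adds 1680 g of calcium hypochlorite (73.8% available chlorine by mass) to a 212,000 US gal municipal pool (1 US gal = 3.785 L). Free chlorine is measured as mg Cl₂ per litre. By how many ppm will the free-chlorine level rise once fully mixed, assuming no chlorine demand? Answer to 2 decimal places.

1.55 ppm

Volume: 212,000 US gal × 3.785 L/gal = 802,420 L.
Available chlorine delivered: 1680 g × 0.738 = 1240 g as Cl₂.
Concentration rise: 1240 g / 802,420 L = 1.545 mg/L = 1.55 ppm.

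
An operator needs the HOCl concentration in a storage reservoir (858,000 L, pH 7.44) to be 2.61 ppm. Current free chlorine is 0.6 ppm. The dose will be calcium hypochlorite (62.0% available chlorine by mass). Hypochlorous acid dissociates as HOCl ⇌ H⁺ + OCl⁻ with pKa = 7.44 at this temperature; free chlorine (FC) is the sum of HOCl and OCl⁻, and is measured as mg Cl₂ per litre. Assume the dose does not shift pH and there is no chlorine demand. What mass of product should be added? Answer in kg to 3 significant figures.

[OCl⁻]/[HOCl] = 10^(pH − pKa) = 10^(7.44 − 7.44) = 1; fraction as HOCl = 1/(1 + 1) = 0.5.
Free chlorine required for 2.61 ppm HOCl: 2.61 / 0.5 = 5.22 ppm.
FC to add: 5.22 − 0.6 = 4.62 mg/L as Cl₂.
Cl₂ equivalent: 4.62 mg/L × 858,000 L = 3964 g.
Product at 62.0% available Cl: 3964 / 0.62 = 6393 g.

6.39 kg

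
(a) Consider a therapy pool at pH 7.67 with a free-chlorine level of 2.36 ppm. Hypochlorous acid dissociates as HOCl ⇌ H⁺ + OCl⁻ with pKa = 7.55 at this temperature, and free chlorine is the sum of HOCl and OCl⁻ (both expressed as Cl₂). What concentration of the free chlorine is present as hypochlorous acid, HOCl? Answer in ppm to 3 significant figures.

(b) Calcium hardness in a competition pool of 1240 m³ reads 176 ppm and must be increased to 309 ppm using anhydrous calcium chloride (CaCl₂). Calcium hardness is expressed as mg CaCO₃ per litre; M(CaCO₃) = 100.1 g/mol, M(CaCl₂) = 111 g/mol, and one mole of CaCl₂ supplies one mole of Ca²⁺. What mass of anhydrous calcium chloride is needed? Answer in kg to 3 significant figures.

(a) [OCl⁻]/[HOCl] = 10^(pH − pKa) = 10^(7.67 − 7.55) = 10^0.12 = 1.318.
(a) Fraction as HOCl = 1 / (1 + 1.318) = 0.4314.
(a) HOCl = 0.4314 × 2.36 ppm = 1.018 ppm.

(b) Volume: 1240 m³ = 1,240,000 L.
(b) Hardness to add: (309 − 176) = 133 mg/L as CaCO₃ × 1,240,000 L = 164,900 g as CaCO₃.
(b) Moles of Ca²⁺ (1 mol Ca²⁺ ≡ 1 mol CaCO₃): 164,900 / 100.1 g/mol = 1648 mol.
(b) Mass of CaCl₂: 1648 × 111 = 182,900 g.

(a) 1.02 ppm; (b) 183 kg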